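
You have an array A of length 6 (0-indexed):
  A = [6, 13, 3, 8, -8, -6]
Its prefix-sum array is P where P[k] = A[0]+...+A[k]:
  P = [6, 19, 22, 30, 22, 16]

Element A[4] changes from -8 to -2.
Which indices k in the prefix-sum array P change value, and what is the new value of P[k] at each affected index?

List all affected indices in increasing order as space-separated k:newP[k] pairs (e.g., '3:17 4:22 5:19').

P[k] = A[0] + ... + A[k]
P[k] includes A[4] iff k >= 4
Affected indices: 4, 5, ..., 5; delta = 6
  P[4]: 22 + 6 = 28
  P[5]: 16 + 6 = 22

Answer: 4:28 5:22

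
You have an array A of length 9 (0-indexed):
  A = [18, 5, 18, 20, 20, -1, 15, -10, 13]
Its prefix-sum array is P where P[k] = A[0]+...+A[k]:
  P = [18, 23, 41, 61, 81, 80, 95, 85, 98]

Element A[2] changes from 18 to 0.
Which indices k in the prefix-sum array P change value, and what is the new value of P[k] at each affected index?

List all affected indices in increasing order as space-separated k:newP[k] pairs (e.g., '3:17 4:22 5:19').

P[k] = A[0] + ... + A[k]
P[k] includes A[2] iff k >= 2
Affected indices: 2, 3, ..., 8; delta = -18
  P[2]: 41 + -18 = 23
  P[3]: 61 + -18 = 43
  P[4]: 81 + -18 = 63
  P[5]: 80 + -18 = 62
  P[6]: 95 + -18 = 77
  P[7]: 85 + -18 = 67
  P[8]: 98 + -18 = 80

Answer: 2:23 3:43 4:63 5:62 6:77 7:67 8:80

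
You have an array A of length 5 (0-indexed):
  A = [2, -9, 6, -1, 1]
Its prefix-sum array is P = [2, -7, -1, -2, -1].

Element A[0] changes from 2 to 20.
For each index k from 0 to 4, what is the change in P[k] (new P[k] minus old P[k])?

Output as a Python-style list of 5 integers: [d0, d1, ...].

Answer: [18, 18, 18, 18, 18]

Derivation:
Element change: A[0] 2 -> 20, delta = 18
For k < 0: P[k] unchanged, delta_P[k] = 0
For k >= 0: P[k] shifts by exactly 18
Delta array: [18, 18, 18, 18, 18]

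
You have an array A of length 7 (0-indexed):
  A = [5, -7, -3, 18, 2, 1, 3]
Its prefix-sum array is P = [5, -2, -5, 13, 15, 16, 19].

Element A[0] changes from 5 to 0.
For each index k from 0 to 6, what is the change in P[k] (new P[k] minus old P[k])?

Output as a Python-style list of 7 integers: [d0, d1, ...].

Answer: [-5, -5, -5, -5, -5, -5, -5]

Derivation:
Element change: A[0] 5 -> 0, delta = -5
For k < 0: P[k] unchanged, delta_P[k] = 0
For k >= 0: P[k] shifts by exactly -5
Delta array: [-5, -5, -5, -5, -5, -5, -5]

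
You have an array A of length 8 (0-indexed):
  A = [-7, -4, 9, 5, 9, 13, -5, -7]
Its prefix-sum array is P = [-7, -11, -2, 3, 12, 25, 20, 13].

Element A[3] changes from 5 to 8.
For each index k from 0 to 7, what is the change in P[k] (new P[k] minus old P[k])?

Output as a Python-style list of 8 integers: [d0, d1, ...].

Answer: [0, 0, 0, 3, 3, 3, 3, 3]

Derivation:
Element change: A[3] 5 -> 8, delta = 3
For k < 3: P[k] unchanged, delta_P[k] = 0
For k >= 3: P[k] shifts by exactly 3
Delta array: [0, 0, 0, 3, 3, 3, 3, 3]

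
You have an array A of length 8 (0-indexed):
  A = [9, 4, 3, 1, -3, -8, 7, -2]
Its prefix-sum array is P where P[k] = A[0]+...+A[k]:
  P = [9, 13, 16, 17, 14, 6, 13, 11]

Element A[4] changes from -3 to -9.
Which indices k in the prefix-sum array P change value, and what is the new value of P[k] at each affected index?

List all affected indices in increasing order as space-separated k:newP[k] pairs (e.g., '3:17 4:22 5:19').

Answer: 4:8 5:0 6:7 7:5

Derivation:
P[k] = A[0] + ... + A[k]
P[k] includes A[4] iff k >= 4
Affected indices: 4, 5, ..., 7; delta = -6
  P[4]: 14 + -6 = 8
  P[5]: 6 + -6 = 0
  P[6]: 13 + -6 = 7
  P[7]: 11 + -6 = 5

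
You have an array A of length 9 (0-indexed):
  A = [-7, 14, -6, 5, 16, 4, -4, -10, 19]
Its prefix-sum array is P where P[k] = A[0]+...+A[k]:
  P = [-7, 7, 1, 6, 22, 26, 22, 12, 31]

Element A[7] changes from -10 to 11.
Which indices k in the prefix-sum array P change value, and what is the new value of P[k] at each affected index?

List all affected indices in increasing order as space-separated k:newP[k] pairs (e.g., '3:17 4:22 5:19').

Answer: 7:33 8:52

Derivation:
P[k] = A[0] + ... + A[k]
P[k] includes A[7] iff k >= 7
Affected indices: 7, 8, ..., 8; delta = 21
  P[7]: 12 + 21 = 33
  P[8]: 31 + 21 = 52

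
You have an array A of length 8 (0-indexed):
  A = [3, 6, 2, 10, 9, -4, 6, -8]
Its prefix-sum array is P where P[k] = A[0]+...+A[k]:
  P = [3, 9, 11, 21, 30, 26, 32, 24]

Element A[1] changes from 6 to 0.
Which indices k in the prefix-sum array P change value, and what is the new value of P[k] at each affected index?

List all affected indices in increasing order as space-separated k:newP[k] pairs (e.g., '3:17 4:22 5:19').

Answer: 1:3 2:5 3:15 4:24 5:20 6:26 7:18

Derivation:
P[k] = A[0] + ... + A[k]
P[k] includes A[1] iff k >= 1
Affected indices: 1, 2, ..., 7; delta = -6
  P[1]: 9 + -6 = 3
  P[2]: 11 + -6 = 5
  P[3]: 21 + -6 = 15
  P[4]: 30 + -6 = 24
  P[5]: 26 + -6 = 20
  P[6]: 32 + -6 = 26
  P[7]: 24 + -6 = 18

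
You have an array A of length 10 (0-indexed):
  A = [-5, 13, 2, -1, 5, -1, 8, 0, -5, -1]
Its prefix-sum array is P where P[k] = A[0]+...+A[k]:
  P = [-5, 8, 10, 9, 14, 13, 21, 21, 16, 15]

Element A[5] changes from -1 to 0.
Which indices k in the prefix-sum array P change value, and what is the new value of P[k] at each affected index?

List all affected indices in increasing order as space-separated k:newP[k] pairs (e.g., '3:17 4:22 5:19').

P[k] = A[0] + ... + A[k]
P[k] includes A[5] iff k >= 5
Affected indices: 5, 6, ..., 9; delta = 1
  P[5]: 13 + 1 = 14
  P[6]: 21 + 1 = 22
  P[7]: 21 + 1 = 22
  P[8]: 16 + 1 = 17
  P[9]: 15 + 1 = 16

Answer: 5:14 6:22 7:22 8:17 9:16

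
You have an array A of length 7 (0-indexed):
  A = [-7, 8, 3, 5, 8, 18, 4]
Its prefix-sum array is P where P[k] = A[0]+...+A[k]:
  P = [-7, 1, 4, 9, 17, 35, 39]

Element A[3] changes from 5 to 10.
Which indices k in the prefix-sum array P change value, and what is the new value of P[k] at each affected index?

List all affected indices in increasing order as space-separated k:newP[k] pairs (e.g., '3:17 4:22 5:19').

Answer: 3:14 4:22 5:40 6:44

Derivation:
P[k] = A[0] + ... + A[k]
P[k] includes A[3] iff k >= 3
Affected indices: 3, 4, ..., 6; delta = 5
  P[3]: 9 + 5 = 14
  P[4]: 17 + 5 = 22
  P[5]: 35 + 5 = 40
  P[6]: 39 + 5 = 44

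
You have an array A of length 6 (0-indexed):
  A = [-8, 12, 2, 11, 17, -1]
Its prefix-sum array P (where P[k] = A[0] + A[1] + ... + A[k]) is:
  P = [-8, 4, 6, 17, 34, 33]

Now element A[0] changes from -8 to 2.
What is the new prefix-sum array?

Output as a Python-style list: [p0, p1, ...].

Change: A[0] -8 -> 2, delta = 10
P[k] for k < 0: unchanged (A[0] not included)
P[k] for k >= 0: shift by delta = 10
  P[0] = -8 + 10 = 2
  P[1] = 4 + 10 = 14
  P[2] = 6 + 10 = 16
  P[3] = 17 + 10 = 27
  P[4] = 34 + 10 = 44
  P[5] = 33 + 10 = 43

Answer: [2, 14, 16, 27, 44, 43]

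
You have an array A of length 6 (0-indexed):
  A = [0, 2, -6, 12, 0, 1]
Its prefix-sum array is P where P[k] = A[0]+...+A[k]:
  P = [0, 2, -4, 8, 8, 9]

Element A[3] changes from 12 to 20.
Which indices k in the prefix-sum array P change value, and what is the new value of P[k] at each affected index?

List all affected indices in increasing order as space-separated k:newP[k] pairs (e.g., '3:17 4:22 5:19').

Answer: 3:16 4:16 5:17

Derivation:
P[k] = A[0] + ... + A[k]
P[k] includes A[3] iff k >= 3
Affected indices: 3, 4, ..., 5; delta = 8
  P[3]: 8 + 8 = 16
  P[4]: 8 + 8 = 16
  P[5]: 9 + 8 = 17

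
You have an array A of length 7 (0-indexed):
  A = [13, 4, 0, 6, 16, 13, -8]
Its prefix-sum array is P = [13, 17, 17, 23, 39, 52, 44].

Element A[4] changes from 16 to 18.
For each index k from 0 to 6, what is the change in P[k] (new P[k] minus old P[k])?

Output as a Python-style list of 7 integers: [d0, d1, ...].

Answer: [0, 0, 0, 0, 2, 2, 2]

Derivation:
Element change: A[4] 16 -> 18, delta = 2
For k < 4: P[k] unchanged, delta_P[k] = 0
For k >= 4: P[k] shifts by exactly 2
Delta array: [0, 0, 0, 0, 2, 2, 2]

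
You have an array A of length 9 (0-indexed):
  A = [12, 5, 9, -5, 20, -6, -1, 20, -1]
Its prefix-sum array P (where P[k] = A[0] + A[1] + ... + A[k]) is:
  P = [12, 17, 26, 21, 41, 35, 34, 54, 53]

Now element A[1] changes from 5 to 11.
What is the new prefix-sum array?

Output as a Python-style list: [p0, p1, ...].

Answer: [12, 23, 32, 27, 47, 41, 40, 60, 59]

Derivation:
Change: A[1] 5 -> 11, delta = 6
P[k] for k < 1: unchanged (A[1] not included)
P[k] for k >= 1: shift by delta = 6
  P[0] = 12 + 0 = 12
  P[1] = 17 + 6 = 23
  P[2] = 26 + 6 = 32
  P[3] = 21 + 6 = 27
  P[4] = 41 + 6 = 47
  P[5] = 35 + 6 = 41
  P[6] = 34 + 6 = 40
  P[7] = 54 + 6 = 60
  P[8] = 53 + 6 = 59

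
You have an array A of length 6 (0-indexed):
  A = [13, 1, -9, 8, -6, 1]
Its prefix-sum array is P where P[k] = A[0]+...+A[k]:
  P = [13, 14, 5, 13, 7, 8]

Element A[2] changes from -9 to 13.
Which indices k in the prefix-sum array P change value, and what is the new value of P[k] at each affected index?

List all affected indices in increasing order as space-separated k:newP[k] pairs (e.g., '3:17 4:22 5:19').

Answer: 2:27 3:35 4:29 5:30

Derivation:
P[k] = A[0] + ... + A[k]
P[k] includes A[2] iff k >= 2
Affected indices: 2, 3, ..., 5; delta = 22
  P[2]: 5 + 22 = 27
  P[3]: 13 + 22 = 35
  P[4]: 7 + 22 = 29
  P[5]: 8 + 22 = 30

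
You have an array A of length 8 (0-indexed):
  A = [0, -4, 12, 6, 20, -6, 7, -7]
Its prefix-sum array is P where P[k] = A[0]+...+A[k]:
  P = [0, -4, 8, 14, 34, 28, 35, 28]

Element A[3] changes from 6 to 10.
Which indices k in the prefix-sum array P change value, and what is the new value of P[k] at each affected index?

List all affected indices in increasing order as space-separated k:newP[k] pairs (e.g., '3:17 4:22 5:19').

P[k] = A[0] + ... + A[k]
P[k] includes A[3] iff k >= 3
Affected indices: 3, 4, ..., 7; delta = 4
  P[3]: 14 + 4 = 18
  P[4]: 34 + 4 = 38
  P[5]: 28 + 4 = 32
  P[6]: 35 + 4 = 39
  P[7]: 28 + 4 = 32

Answer: 3:18 4:38 5:32 6:39 7:32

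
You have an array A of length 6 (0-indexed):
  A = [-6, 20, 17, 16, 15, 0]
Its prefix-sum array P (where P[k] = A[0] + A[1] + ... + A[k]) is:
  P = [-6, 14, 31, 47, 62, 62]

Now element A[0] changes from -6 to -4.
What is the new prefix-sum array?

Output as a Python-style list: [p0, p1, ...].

Answer: [-4, 16, 33, 49, 64, 64]

Derivation:
Change: A[0] -6 -> -4, delta = 2
P[k] for k < 0: unchanged (A[0] not included)
P[k] for k >= 0: shift by delta = 2
  P[0] = -6 + 2 = -4
  P[1] = 14 + 2 = 16
  P[2] = 31 + 2 = 33
  P[3] = 47 + 2 = 49
  P[4] = 62 + 2 = 64
  P[5] = 62 + 2 = 64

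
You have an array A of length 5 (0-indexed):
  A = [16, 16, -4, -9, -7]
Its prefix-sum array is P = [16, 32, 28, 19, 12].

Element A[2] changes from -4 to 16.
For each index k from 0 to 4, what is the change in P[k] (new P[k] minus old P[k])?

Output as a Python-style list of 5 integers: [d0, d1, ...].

Answer: [0, 0, 20, 20, 20]

Derivation:
Element change: A[2] -4 -> 16, delta = 20
For k < 2: P[k] unchanged, delta_P[k] = 0
For k >= 2: P[k] shifts by exactly 20
Delta array: [0, 0, 20, 20, 20]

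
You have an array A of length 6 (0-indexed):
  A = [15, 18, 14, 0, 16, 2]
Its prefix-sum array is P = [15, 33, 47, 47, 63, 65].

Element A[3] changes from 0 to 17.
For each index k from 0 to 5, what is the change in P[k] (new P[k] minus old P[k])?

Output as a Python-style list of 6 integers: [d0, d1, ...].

Answer: [0, 0, 0, 17, 17, 17]

Derivation:
Element change: A[3] 0 -> 17, delta = 17
For k < 3: P[k] unchanged, delta_P[k] = 0
For k >= 3: P[k] shifts by exactly 17
Delta array: [0, 0, 0, 17, 17, 17]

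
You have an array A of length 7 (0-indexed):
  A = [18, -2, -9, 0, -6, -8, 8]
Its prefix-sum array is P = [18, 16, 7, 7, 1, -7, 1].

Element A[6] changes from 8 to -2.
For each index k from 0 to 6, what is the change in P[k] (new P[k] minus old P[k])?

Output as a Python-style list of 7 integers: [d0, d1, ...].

Answer: [0, 0, 0, 0, 0, 0, -10]

Derivation:
Element change: A[6] 8 -> -2, delta = -10
For k < 6: P[k] unchanged, delta_P[k] = 0
For k >= 6: P[k] shifts by exactly -10
Delta array: [0, 0, 0, 0, 0, 0, -10]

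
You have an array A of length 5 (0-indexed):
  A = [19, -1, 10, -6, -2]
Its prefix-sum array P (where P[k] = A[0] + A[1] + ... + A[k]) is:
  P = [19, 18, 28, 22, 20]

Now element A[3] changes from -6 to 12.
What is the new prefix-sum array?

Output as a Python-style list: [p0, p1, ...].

Answer: [19, 18, 28, 40, 38]

Derivation:
Change: A[3] -6 -> 12, delta = 18
P[k] for k < 3: unchanged (A[3] not included)
P[k] for k >= 3: shift by delta = 18
  P[0] = 19 + 0 = 19
  P[1] = 18 + 0 = 18
  P[2] = 28 + 0 = 28
  P[3] = 22 + 18 = 40
  P[4] = 20 + 18 = 38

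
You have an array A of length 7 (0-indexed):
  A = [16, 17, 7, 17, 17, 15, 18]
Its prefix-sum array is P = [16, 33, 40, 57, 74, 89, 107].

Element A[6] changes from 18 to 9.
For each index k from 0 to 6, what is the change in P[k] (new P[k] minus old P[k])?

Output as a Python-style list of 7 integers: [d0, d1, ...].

Element change: A[6] 18 -> 9, delta = -9
For k < 6: P[k] unchanged, delta_P[k] = 0
For k >= 6: P[k] shifts by exactly -9
Delta array: [0, 0, 0, 0, 0, 0, -9]

Answer: [0, 0, 0, 0, 0, 0, -9]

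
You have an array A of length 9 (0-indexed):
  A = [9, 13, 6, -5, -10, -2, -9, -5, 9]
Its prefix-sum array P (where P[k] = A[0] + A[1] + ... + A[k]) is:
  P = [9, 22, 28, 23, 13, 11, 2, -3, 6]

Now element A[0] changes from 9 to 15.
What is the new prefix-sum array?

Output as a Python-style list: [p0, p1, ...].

Answer: [15, 28, 34, 29, 19, 17, 8, 3, 12]

Derivation:
Change: A[0] 9 -> 15, delta = 6
P[k] for k < 0: unchanged (A[0] not included)
P[k] for k >= 0: shift by delta = 6
  P[0] = 9 + 6 = 15
  P[1] = 22 + 6 = 28
  P[2] = 28 + 6 = 34
  P[3] = 23 + 6 = 29
  P[4] = 13 + 6 = 19
  P[5] = 11 + 6 = 17
  P[6] = 2 + 6 = 8
  P[7] = -3 + 6 = 3
  P[8] = 6 + 6 = 12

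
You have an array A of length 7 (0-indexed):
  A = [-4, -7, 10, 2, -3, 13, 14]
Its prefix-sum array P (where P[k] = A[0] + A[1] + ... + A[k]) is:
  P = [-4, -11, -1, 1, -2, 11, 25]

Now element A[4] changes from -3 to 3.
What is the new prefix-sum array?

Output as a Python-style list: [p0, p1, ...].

Answer: [-4, -11, -1, 1, 4, 17, 31]

Derivation:
Change: A[4] -3 -> 3, delta = 6
P[k] for k < 4: unchanged (A[4] not included)
P[k] for k >= 4: shift by delta = 6
  P[0] = -4 + 0 = -4
  P[1] = -11 + 0 = -11
  P[2] = -1 + 0 = -1
  P[3] = 1 + 0 = 1
  P[4] = -2 + 6 = 4
  P[5] = 11 + 6 = 17
  P[6] = 25 + 6 = 31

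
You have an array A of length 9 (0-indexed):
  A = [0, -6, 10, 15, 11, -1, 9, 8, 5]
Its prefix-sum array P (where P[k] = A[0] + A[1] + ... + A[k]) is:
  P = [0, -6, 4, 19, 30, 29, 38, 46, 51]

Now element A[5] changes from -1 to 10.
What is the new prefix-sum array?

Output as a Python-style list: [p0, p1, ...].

Answer: [0, -6, 4, 19, 30, 40, 49, 57, 62]

Derivation:
Change: A[5] -1 -> 10, delta = 11
P[k] for k < 5: unchanged (A[5] not included)
P[k] for k >= 5: shift by delta = 11
  P[0] = 0 + 0 = 0
  P[1] = -6 + 0 = -6
  P[2] = 4 + 0 = 4
  P[3] = 19 + 0 = 19
  P[4] = 30 + 0 = 30
  P[5] = 29 + 11 = 40
  P[6] = 38 + 11 = 49
  P[7] = 46 + 11 = 57
  P[8] = 51 + 11 = 62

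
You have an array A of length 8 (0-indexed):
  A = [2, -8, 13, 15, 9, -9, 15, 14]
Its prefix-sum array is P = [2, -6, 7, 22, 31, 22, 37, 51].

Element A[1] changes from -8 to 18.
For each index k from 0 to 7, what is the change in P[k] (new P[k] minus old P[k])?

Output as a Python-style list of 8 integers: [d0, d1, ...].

Answer: [0, 26, 26, 26, 26, 26, 26, 26]

Derivation:
Element change: A[1] -8 -> 18, delta = 26
For k < 1: P[k] unchanged, delta_P[k] = 0
For k >= 1: P[k] shifts by exactly 26
Delta array: [0, 26, 26, 26, 26, 26, 26, 26]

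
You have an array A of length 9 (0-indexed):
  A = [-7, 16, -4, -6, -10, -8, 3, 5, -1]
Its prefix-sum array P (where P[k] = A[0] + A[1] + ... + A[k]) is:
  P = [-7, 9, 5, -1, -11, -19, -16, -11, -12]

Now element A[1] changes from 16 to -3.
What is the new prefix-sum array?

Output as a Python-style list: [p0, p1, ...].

Answer: [-7, -10, -14, -20, -30, -38, -35, -30, -31]

Derivation:
Change: A[1] 16 -> -3, delta = -19
P[k] for k < 1: unchanged (A[1] not included)
P[k] for k >= 1: shift by delta = -19
  P[0] = -7 + 0 = -7
  P[1] = 9 + -19 = -10
  P[2] = 5 + -19 = -14
  P[3] = -1 + -19 = -20
  P[4] = -11 + -19 = -30
  P[5] = -19 + -19 = -38
  P[6] = -16 + -19 = -35
  P[7] = -11 + -19 = -30
  P[8] = -12 + -19 = -31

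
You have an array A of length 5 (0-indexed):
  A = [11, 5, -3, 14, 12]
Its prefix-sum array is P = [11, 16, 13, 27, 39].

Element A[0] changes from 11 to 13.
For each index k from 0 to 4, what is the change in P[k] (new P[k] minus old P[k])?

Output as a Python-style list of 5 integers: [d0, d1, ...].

Answer: [2, 2, 2, 2, 2]

Derivation:
Element change: A[0] 11 -> 13, delta = 2
For k < 0: P[k] unchanged, delta_P[k] = 0
For k >= 0: P[k] shifts by exactly 2
Delta array: [2, 2, 2, 2, 2]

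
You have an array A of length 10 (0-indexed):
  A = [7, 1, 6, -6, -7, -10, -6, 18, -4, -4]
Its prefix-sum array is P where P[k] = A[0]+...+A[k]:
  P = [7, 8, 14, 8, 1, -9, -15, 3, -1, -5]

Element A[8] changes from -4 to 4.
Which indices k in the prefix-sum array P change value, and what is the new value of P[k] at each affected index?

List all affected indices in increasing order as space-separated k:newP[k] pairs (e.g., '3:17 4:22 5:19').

Answer: 8:7 9:3

Derivation:
P[k] = A[0] + ... + A[k]
P[k] includes A[8] iff k >= 8
Affected indices: 8, 9, ..., 9; delta = 8
  P[8]: -1 + 8 = 7
  P[9]: -5 + 8 = 3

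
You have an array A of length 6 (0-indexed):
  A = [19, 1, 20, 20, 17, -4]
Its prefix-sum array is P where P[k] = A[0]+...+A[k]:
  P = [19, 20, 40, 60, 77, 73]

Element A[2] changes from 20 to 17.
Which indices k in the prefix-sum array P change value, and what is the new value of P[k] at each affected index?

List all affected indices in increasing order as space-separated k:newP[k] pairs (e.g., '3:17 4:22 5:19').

Answer: 2:37 3:57 4:74 5:70

Derivation:
P[k] = A[0] + ... + A[k]
P[k] includes A[2] iff k >= 2
Affected indices: 2, 3, ..., 5; delta = -3
  P[2]: 40 + -3 = 37
  P[3]: 60 + -3 = 57
  P[4]: 77 + -3 = 74
  P[5]: 73 + -3 = 70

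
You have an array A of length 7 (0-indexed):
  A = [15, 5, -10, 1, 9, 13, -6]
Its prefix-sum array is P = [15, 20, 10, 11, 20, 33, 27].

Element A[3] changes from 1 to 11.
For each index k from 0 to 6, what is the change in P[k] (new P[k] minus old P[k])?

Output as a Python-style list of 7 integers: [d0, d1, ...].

Answer: [0, 0, 0, 10, 10, 10, 10]

Derivation:
Element change: A[3] 1 -> 11, delta = 10
For k < 3: P[k] unchanged, delta_P[k] = 0
For k >= 3: P[k] shifts by exactly 10
Delta array: [0, 0, 0, 10, 10, 10, 10]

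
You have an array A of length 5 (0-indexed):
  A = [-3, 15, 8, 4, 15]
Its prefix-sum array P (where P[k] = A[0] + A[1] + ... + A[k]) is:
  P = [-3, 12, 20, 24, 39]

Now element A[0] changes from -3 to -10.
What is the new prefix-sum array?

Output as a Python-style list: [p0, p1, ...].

Answer: [-10, 5, 13, 17, 32]

Derivation:
Change: A[0] -3 -> -10, delta = -7
P[k] for k < 0: unchanged (A[0] not included)
P[k] for k >= 0: shift by delta = -7
  P[0] = -3 + -7 = -10
  P[1] = 12 + -7 = 5
  P[2] = 20 + -7 = 13
  P[3] = 24 + -7 = 17
  P[4] = 39 + -7 = 32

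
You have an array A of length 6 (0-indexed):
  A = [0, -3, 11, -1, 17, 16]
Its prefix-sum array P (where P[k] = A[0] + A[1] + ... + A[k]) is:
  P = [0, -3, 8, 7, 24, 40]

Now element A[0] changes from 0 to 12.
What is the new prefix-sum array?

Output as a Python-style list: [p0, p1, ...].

Change: A[0] 0 -> 12, delta = 12
P[k] for k < 0: unchanged (A[0] not included)
P[k] for k >= 0: shift by delta = 12
  P[0] = 0 + 12 = 12
  P[1] = -3 + 12 = 9
  P[2] = 8 + 12 = 20
  P[3] = 7 + 12 = 19
  P[4] = 24 + 12 = 36
  P[5] = 40 + 12 = 52

Answer: [12, 9, 20, 19, 36, 52]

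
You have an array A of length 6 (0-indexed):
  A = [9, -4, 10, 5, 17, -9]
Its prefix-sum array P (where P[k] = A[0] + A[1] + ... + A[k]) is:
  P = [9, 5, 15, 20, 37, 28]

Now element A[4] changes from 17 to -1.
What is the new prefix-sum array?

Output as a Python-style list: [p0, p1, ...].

Change: A[4] 17 -> -1, delta = -18
P[k] for k < 4: unchanged (A[4] not included)
P[k] for k >= 4: shift by delta = -18
  P[0] = 9 + 0 = 9
  P[1] = 5 + 0 = 5
  P[2] = 15 + 0 = 15
  P[3] = 20 + 0 = 20
  P[4] = 37 + -18 = 19
  P[5] = 28 + -18 = 10

Answer: [9, 5, 15, 20, 19, 10]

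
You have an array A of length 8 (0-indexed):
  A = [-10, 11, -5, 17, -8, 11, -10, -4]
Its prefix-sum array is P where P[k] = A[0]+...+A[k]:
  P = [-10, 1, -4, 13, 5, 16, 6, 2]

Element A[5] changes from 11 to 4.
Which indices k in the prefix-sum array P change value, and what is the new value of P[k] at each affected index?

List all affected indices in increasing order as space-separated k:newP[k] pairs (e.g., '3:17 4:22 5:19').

P[k] = A[0] + ... + A[k]
P[k] includes A[5] iff k >= 5
Affected indices: 5, 6, ..., 7; delta = -7
  P[5]: 16 + -7 = 9
  P[6]: 6 + -7 = -1
  P[7]: 2 + -7 = -5

Answer: 5:9 6:-1 7:-5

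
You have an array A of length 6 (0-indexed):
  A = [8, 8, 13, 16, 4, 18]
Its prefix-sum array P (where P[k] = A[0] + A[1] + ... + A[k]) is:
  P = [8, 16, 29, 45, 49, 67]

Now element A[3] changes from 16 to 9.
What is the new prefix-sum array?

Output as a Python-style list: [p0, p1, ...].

Change: A[3] 16 -> 9, delta = -7
P[k] for k < 3: unchanged (A[3] not included)
P[k] for k >= 3: shift by delta = -7
  P[0] = 8 + 0 = 8
  P[1] = 16 + 0 = 16
  P[2] = 29 + 0 = 29
  P[3] = 45 + -7 = 38
  P[4] = 49 + -7 = 42
  P[5] = 67 + -7 = 60

Answer: [8, 16, 29, 38, 42, 60]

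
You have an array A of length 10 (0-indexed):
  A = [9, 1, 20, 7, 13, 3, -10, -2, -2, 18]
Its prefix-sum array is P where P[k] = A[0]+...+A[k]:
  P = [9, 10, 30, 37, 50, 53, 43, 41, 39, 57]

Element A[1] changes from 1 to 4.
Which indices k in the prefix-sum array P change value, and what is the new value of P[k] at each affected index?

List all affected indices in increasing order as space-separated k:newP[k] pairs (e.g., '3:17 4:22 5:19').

P[k] = A[0] + ... + A[k]
P[k] includes A[1] iff k >= 1
Affected indices: 1, 2, ..., 9; delta = 3
  P[1]: 10 + 3 = 13
  P[2]: 30 + 3 = 33
  P[3]: 37 + 3 = 40
  P[4]: 50 + 3 = 53
  P[5]: 53 + 3 = 56
  P[6]: 43 + 3 = 46
  P[7]: 41 + 3 = 44
  P[8]: 39 + 3 = 42
  P[9]: 57 + 3 = 60

Answer: 1:13 2:33 3:40 4:53 5:56 6:46 7:44 8:42 9:60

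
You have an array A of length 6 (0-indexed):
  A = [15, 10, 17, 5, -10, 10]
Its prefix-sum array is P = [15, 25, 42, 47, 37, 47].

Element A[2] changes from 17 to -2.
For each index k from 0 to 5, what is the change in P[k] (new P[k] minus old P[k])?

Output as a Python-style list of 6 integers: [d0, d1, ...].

Answer: [0, 0, -19, -19, -19, -19]

Derivation:
Element change: A[2] 17 -> -2, delta = -19
For k < 2: P[k] unchanged, delta_P[k] = 0
For k >= 2: P[k] shifts by exactly -19
Delta array: [0, 0, -19, -19, -19, -19]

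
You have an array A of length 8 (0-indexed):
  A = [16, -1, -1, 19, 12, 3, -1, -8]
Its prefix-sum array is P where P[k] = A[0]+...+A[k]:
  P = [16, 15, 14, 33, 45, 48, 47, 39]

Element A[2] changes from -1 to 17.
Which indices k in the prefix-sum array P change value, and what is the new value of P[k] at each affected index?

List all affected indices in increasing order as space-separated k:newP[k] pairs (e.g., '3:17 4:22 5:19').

Answer: 2:32 3:51 4:63 5:66 6:65 7:57

Derivation:
P[k] = A[0] + ... + A[k]
P[k] includes A[2] iff k >= 2
Affected indices: 2, 3, ..., 7; delta = 18
  P[2]: 14 + 18 = 32
  P[3]: 33 + 18 = 51
  P[4]: 45 + 18 = 63
  P[5]: 48 + 18 = 66
  P[6]: 47 + 18 = 65
  P[7]: 39 + 18 = 57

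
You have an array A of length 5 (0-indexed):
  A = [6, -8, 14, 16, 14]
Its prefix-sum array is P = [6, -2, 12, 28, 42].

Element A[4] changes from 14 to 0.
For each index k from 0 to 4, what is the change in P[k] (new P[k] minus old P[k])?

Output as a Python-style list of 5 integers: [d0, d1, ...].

Answer: [0, 0, 0, 0, -14]

Derivation:
Element change: A[4] 14 -> 0, delta = -14
For k < 4: P[k] unchanged, delta_P[k] = 0
For k >= 4: P[k] shifts by exactly -14
Delta array: [0, 0, 0, 0, -14]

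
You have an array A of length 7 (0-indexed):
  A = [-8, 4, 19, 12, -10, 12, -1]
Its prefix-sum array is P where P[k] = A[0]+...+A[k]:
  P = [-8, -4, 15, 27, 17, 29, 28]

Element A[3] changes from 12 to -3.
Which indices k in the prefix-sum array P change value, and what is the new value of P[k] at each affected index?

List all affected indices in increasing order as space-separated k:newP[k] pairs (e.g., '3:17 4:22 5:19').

Answer: 3:12 4:2 5:14 6:13

Derivation:
P[k] = A[0] + ... + A[k]
P[k] includes A[3] iff k >= 3
Affected indices: 3, 4, ..., 6; delta = -15
  P[3]: 27 + -15 = 12
  P[4]: 17 + -15 = 2
  P[5]: 29 + -15 = 14
  P[6]: 28 + -15 = 13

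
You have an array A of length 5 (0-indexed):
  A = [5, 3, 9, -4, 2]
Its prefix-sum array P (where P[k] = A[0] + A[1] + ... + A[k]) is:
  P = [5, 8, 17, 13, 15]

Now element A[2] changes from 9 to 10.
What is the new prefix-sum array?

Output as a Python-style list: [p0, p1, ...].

Change: A[2] 9 -> 10, delta = 1
P[k] for k < 2: unchanged (A[2] not included)
P[k] for k >= 2: shift by delta = 1
  P[0] = 5 + 0 = 5
  P[1] = 8 + 0 = 8
  P[2] = 17 + 1 = 18
  P[3] = 13 + 1 = 14
  P[4] = 15 + 1 = 16

Answer: [5, 8, 18, 14, 16]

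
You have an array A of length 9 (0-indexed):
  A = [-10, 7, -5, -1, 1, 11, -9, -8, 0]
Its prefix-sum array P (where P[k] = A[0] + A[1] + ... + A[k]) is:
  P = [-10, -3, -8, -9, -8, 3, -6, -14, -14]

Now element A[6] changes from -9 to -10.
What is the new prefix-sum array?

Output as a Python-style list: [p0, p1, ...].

Answer: [-10, -3, -8, -9, -8, 3, -7, -15, -15]

Derivation:
Change: A[6] -9 -> -10, delta = -1
P[k] for k < 6: unchanged (A[6] not included)
P[k] for k >= 6: shift by delta = -1
  P[0] = -10 + 0 = -10
  P[1] = -3 + 0 = -3
  P[2] = -8 + 0 = -8
  P[3] = -9 + 0 = -9
  P[4] = -8 + 0 = -8
  P[5] = 3 + 0 = 3
  P[6] = -6 + -1 = -7
  P[7] = -14 + -1 = -15
  P[8] = -14 + -1 = -15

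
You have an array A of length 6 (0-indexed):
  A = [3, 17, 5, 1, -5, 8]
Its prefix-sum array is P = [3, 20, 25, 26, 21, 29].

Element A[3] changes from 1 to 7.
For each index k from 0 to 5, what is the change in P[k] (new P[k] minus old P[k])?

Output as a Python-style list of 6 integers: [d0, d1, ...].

Answer: [0, 0, 0, 6, 6, 6]

Derivation:
Element change: A[3] 1 -> 7, delta = 6
For k < 3: P[k] unchanged, delta_P[k] = 0
For k >= 3: P[k] shifts by exactly 6
Delta array: [0, 0, 0, 6, 6, 6]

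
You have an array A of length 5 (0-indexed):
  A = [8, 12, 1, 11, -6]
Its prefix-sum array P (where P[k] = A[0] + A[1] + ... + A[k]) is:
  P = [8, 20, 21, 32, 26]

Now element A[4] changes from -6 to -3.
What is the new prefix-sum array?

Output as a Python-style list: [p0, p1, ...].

Change: A[4] -6 -> -3, delta = 3
P[k] for k < 4: unchanged (A[4] not included)
P[k] for k >= 4: shift by delta = 3
  P[0] = 8 + 0 = 8
  P[1] = 20 + 0 = 20
  P[2] = 21 + 0 = 21
  P[3] = 32 + 0 = 32
  P[4] = 26 + 3 = 29

Answer: [8, 20, 21, 32, 29]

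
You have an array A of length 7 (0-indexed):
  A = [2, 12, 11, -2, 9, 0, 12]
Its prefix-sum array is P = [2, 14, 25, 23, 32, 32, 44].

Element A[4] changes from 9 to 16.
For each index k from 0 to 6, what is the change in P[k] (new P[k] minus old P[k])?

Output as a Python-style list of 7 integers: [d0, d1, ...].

Answer: [0, 0, 0, 0, 7, 7, 7]

Derivation:
Element change: A[4] 9 -> 16, delta = 7
For k < 4: P[k] unchanged, delta_P[k] = 0
For k >= 4: P[k] shifts by exactly 7
Delta array: [0, 0, 0, 0, 7, 7, 7]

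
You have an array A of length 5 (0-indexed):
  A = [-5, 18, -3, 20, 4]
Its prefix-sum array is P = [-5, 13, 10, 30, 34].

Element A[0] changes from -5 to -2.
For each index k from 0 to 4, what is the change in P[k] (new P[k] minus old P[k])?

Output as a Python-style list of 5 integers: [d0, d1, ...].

Answer: [3, 3, 3, 3, 3]

Derivation:
Element change: A[0] -5 -> -2, delta = 3
For k < 0: P[k] unchanged, delta_P[k] = 0
For k >= 0: P[k] shifts by exactly 3
Delta array: [3, 3, 3, 3, 3]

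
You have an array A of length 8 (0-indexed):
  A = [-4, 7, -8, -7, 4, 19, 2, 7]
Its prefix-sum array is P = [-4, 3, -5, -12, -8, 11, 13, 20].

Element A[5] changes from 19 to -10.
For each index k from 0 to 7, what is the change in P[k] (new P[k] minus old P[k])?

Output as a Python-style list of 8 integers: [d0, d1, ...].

Element change: A[5] 19 -> -10, delta = -29
For k < 5: P[k] unchanged, delta_P[k] = 0
For k >= 5: P[k] shifts by exactly -29
Delta array: [0, 0, 0, 0, 0, -29, -29, -29]

Answer: [0, 0, 0, 0, 0, -29, -29, -29]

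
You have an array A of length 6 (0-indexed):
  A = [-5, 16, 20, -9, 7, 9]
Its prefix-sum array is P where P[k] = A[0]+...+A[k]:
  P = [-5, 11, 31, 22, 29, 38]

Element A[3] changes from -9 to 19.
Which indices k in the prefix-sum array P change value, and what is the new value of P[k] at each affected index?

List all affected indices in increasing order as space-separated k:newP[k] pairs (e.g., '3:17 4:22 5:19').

Answer: 3:50 4:57 5:66

Derivation:
P[k] = A[0] + ... + A[k]
P[k] includes A[3] iff k >= 3
Affected indices: 3, 4, ..., 5; delta = 28
  P[3]: 22 + 28 = 50
  P[4]: 29 + 28 = 57
  P[5]: 38 + 28 = 66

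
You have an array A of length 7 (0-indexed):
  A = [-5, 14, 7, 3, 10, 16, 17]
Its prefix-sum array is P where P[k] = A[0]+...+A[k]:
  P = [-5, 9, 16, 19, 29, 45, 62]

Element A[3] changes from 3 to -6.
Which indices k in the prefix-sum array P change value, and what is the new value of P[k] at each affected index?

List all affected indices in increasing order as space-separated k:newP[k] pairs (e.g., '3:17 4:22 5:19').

Answer: 3:10 4:20 5:36 6:53

Derivation:
P[k] = A[0] + ... + A[k]
P[k] includes A[3] iff k >= 3
Affected indices: 3, 4, ..., 6; delta = -9
  P[3]: 19 + -9 = 10
  P[4]: 29 + -9 = 20
  P[5]: 45 + -9 = 36
  P[6]: 62 + -9 = 53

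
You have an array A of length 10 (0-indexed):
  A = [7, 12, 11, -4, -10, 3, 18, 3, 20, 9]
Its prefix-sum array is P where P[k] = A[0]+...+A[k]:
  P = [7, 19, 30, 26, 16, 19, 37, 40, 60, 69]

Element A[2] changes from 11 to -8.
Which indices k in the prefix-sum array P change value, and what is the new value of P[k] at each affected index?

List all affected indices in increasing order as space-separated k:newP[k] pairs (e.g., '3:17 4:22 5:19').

Answer: 2:11 3:7 4:-3 5:0 6:18 7:21 8:41 9:50

Derivation:
P[k] = A[0] + ... + A[k]
P[k] includes A[2] iff k >= 2
Affected indices: 2, 3, ..., 9; delta = -19
  P[2]: 30 + -19 = 11
  P[3]: 26 + -19 = 7
  P[4]: 16 + -19 = -3
  P[5]: 19 + -19 = 0
  P[6]: 37 + -19 = 18
  P[7]: 40 + -19 = 21
  P[8]: 60 + -19 = 41
  P[9]: 69 + -19 = 50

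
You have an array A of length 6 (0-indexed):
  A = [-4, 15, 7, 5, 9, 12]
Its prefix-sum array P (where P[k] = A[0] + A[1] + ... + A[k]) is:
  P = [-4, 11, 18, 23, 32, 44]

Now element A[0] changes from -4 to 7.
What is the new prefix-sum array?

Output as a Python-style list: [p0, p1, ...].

Change: A[0] -4 -> 7, delta = 11
P[k] for k < 0: unchanged (A[0] not included)
P[k] for k >= 0: shift by delta = 11
  P[0] = -4 + 11 = 7
  P[1] = 11 + 11 = 22
  P[2] = 18 + 11 = 29
  P[3] = 23 + 11 = 34
  P[4] = 32 + 11 = 43
  P[5] = 44 + 11 = 55

Answer: [7, 22, 29, 34, 43, 55]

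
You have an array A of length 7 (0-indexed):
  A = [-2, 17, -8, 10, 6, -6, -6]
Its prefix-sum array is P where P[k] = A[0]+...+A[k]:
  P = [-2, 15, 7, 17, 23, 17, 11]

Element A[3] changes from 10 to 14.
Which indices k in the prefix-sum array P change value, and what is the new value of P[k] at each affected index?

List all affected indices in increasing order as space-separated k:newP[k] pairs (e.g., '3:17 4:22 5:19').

P[k] = A[0] + ... + A[k]
P[k] includes A[3] iff k >= 3
Affected indices: 3, 4, ..., 6; delta = 4
  P[3]: 17 + 4 = 21
  P[4]: 23 + 4 = 27
  P[5]: 17 + 4 = 21
  P[6]: 11 + 4 = 15

Answer: 3:21 4:27 5:21 6:15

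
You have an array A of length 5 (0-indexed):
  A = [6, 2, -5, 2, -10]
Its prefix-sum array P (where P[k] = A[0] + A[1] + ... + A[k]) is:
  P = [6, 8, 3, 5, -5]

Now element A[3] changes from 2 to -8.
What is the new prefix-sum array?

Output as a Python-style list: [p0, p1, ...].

Answer: [6, 8, 3, -5, -15]

Derivation:
Change: A[3] 2 -> -8, delta = -10
P[k] for k < 3: unchanged (A[3] not included)
P[k] for k >= 3: shift by delta = -10
  P[0] = 6 + 0 = 6
  P[1] = 8 + 0 = 8
  P[2] = 3 + 0 = 3
  P[3] = 5 + -10 = -5
  P[4] = -5 + -10 = -15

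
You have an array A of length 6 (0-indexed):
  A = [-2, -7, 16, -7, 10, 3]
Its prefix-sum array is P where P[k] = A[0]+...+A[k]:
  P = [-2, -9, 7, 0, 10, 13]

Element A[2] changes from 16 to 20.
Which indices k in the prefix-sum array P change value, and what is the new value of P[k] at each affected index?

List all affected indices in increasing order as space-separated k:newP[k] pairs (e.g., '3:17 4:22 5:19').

P[k] = A[0] + ... + A[k]
P[k] includes A[2] iff k >= 2
Affected indices: 2, 3, ..., 5; delta = 4
  P[2]: 7 + 4 = 11
  P[3]: 0 + 4 = 4
  P[4]: 10 + 4 = 14
  P[5]: 13 + 4 = 17

Answer: 2:11 3:4 4:14 5:17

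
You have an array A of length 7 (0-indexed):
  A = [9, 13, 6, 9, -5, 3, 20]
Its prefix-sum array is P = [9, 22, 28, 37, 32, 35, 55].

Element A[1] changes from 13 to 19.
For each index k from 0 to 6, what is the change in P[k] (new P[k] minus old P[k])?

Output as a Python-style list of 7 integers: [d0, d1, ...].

Element change: A[1] 13 -> 19, delta = 6
For k < 1: P[k] unchanged, delta_P[k] = 0
For k >= 1: P[k] shifts by exactly 6
Delta array: [0, 6, 6, 6, 6, 6, 6]

Answer: [0, 6, 6, 6, 6, 6, 6]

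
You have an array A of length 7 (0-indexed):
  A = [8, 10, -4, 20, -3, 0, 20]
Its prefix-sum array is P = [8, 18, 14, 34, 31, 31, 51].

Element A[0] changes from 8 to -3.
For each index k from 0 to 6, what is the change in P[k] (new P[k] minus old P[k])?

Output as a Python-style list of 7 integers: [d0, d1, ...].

Answer: [-11, -11, -11, -11, -11, -11, -11]

Derivation:
Element change: A[0] 8 -> -3, delta = -11
For k < 0: P[k] unchanged, delta_P[k] = 0
For k >= 0: P[k] shifts by exactly -11
Delta array: [-11, -11, -11, -11, -11, -11, -11]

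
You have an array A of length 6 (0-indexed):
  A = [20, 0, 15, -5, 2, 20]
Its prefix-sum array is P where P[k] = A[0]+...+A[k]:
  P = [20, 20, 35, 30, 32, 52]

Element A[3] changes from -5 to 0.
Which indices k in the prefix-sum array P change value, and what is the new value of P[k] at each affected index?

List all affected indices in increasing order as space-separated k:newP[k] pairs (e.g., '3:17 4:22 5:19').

Answer: 3:35 4:37 5:57

Derivation:
P[k] = A[0] + ... + A[k]
P[k] includes A[3] iff k >= 3
Affected indices: 3, 4, ..., 5; delta = 5
  P[3]: 30 + 5 = 35
  P[4]: 32 + 5 = 37
  P[5]: 52 + 5 = 57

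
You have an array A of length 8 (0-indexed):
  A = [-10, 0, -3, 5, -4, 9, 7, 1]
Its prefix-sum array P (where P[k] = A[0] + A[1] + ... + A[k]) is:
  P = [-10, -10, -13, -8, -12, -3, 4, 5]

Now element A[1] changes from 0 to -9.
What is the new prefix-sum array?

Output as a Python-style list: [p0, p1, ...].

Answer: [-10, -19, -22, -17, -21, -12, -5, -4]

Derivation:
Change: A[1] 0 -> -9, delta = -9
P[k] for k < 1: unchanged (A[1] not included)
P[k] for k >= 1: shift by delta = -9
  P[0] = -10 + 0 = -10
  P[1] = -10 + -9 = -19
  P[2] = -13 + -9 = -22
  P[3] = -8 + -9 = -17
  P[4] = -12 + -9 = -21
  P[5] = -3 + -9 = -12
  P[6] = 4 + -9 = -5
  P[7] = 5 + -9 = -4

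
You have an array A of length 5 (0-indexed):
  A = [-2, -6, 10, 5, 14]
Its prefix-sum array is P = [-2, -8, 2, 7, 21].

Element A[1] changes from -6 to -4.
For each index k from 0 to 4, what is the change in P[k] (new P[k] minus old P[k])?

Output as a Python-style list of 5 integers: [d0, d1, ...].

Element change: A[1] -6 -> -4, delta = 2
For k < 1: P[k] unchanged, delta_P[k] = 0
For k >= 1: P[k] shifts by exactly 2
Delta array: [0, 2, 2, 2, 2]

Answer: [0, 2, 2, 2, 2]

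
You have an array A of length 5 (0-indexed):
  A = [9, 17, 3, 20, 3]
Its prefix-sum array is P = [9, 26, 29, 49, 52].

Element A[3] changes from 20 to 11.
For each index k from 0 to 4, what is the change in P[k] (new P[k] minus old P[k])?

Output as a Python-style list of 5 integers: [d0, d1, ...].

Answer: [0, 0, 0, -9, -9]

Derivation:
Element change: A[3] 20 -> 11, delta = -9
For k < 3: P[k] unchanged, delta_P[k] = 0
For k >= 3: P[k] shifts by exactly -9
Delta array: [0, 0, 0, -9, -9]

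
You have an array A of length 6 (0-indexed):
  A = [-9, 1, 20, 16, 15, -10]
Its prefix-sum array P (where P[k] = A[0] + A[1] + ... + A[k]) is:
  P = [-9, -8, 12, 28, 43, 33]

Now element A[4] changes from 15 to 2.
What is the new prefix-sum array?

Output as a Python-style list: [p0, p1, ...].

Answer: [-9, -8, 12, 28, 30, 20]

Derivation:
Change: A[4] 15 -> 2, delta = -13
P[k] for k < 4: unchanged (A[4] not included)
P[k] for k >= 4: shift by delta = -13
  P[0] = -9 + 0 = -9
  P[1] = -8 + 0 = -8
  P[2] = 12 + 0 = 12
  P[3] = 28 + 0 = 28
  P[4] = 43 + -13 = 30
  P[5] = 33 + -13 = 20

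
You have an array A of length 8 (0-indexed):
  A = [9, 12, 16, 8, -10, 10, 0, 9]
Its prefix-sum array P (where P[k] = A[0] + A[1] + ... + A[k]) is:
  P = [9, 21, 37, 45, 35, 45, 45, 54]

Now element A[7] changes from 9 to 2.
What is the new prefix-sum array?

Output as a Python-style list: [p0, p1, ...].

Change: A[7] 9 -> 2, delta = -7
P[k] for k < 7: unchanged (A[7] not included)
P[k] for k >= 7: shift by delta = -7
  P[0] = 9 + 0 = 9
  P[1] = 21 + 0 = 21
  P[2] = 37 + 0 = 37
  P[3] = 45 + 0 = 45
  P[4] = 35 + 0 = 35
  P[5] = 45 + 0 = 45
  P[6] = 45 + 0 = 45
  P[7] = 54 + -7 = 47

Answer: [9, 21, 37, 45, 35, 45, 45, 47]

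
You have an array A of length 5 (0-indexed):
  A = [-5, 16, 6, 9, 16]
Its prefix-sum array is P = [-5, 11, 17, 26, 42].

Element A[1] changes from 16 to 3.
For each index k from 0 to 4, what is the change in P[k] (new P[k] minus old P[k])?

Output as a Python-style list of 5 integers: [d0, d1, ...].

Answer: [0, -13, -13, -13, -13]

Derivation:
Element change: A[1] 16 -> 3, delta = -13
For k < 1: P[k] unchanged, delta_P[k] = 0
For k >= 1: P[k] shifts by exactly -13
Delta array: [0, -13, -13, -13, -13]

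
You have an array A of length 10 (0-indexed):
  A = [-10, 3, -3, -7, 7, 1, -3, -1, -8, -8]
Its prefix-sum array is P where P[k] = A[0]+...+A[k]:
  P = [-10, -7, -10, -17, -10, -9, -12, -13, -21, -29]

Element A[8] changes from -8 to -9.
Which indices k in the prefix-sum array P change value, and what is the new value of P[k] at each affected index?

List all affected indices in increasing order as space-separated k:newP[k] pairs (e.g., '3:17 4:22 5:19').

P[k] = A[0] + ... + A[k]
P[k] includes A[8] iff k >= 8
Affected indices: 8, 9, ..., 9; delta = -1
  P[8]: -21 + -1 = -22
  P[9]: -29 + -1 = -30

Answer: 8:-22 9:-30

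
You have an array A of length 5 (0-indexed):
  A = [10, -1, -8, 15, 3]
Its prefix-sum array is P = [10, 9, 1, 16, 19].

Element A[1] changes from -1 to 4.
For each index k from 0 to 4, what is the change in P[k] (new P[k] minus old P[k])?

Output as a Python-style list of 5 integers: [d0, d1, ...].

Element change: A[1] -1 -> 4, delta = 5
For k < 1: P[k] unchanged, delta_P[k] = 0
For k >= 1: P[k] shifts by exactly 5
Delta array: [0, 5, 5, 5, 5]

Answer: [0, 5, 5, 5, 5]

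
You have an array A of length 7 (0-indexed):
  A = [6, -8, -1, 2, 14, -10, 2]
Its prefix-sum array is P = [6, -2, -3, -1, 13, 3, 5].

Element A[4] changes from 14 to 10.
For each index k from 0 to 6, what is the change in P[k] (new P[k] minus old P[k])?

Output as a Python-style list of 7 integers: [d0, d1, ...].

Answer: [0, 0, 0, 0, -4, -4, -4]

Derivation:
Element change: A[4] 14 -> 10, delta = -4
For k < 4: P[k] unchanged, delta_P[k] = 0
For k >= 4: P[k] shifts by exactly -4
Delta array: [0, 0, 0, 0, -4, -4, -4]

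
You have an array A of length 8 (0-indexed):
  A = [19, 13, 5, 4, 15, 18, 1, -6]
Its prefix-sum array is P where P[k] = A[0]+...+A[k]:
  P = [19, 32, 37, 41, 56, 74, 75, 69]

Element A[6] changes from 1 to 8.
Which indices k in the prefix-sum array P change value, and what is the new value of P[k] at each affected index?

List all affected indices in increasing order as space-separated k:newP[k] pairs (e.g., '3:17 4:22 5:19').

P[k] = A[0] + ... + A[k]
P[k] includes A[6] iff k >= 6
Affected indices: 6, 7, ..., 7; delta = 7
  P[6]: 75 + 7 = 82
  P[7]: 69 + 7 = 76

Answer: 6:82 7:76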